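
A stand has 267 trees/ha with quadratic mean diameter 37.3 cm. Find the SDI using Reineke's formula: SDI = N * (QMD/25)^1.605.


QMD/25 = 37.3/25 = 1.492
(1.492)^1.605 = exp(1.605 * ln(1.492)) = exp(1.605 * 0.400118) = exp(0.642189) = 1.90064
SDI = 267 * 1.90064 = 507.471 ≈ 507

507


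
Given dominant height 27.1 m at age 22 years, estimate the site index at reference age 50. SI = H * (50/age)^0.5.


50/22 = 2.27273
(2.27273)^0.5 = 1.50756
SI = 27.1 * 1.50756 = 40.8549 ≈ 40.9 m

40.9 m


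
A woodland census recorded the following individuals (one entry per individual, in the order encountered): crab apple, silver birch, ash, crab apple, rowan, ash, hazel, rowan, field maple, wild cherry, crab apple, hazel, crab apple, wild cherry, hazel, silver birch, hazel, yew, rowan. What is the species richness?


Total individuals logged = 19
Distinct species (count of individuals): crab apple (4), silver birch (2), ash (2), rowan (3), hazel (4), field maple (1), wild cherry (2), yew (1)
Species richness = number of distinct species = 8

8


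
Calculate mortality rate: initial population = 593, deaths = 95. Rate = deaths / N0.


Mortality rate = 95 / 593 = 0.160202 ≈ 0.1602

0.1602


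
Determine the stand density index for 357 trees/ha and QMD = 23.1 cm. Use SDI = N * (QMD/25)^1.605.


QMD/25 = 23.1/25 = 0.924
(0.924)^1.605 = exp(1.605 * ln(0.924)) = exp(1.605 * (-0.0790432)) = exp(-0.126864) = 0.880853
SDI = 357 * 0.880853 = 314.465 ≈ 314

314


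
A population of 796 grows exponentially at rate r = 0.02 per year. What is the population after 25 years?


r*t = 0.02 * 25 = 0.5
exp(0.5) = 1.64872
N = 796 * 1.64872 = 1312.38 ≈ 1312

1312


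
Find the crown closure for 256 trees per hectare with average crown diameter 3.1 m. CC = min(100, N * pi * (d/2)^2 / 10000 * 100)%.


(d/2)^2 = (3.1/2)^2 = 1.55^2 = 2.4025
Crown area = 3.141593 * 2.4025 = 7.54768 m^2
N * area / 10000 * 100 = 256 * 7.54768 / 10000 * 100 = 19.3221
CC = min(100, 19.3221) = 19.3221 ≈ 19.3%

19.3%


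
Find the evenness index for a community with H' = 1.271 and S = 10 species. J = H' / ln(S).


ln(10) = 2.30259
J = H' / ln(S) = 1.271 / 2.30259 = 0.551987 ≈ 0.5520

0.5520


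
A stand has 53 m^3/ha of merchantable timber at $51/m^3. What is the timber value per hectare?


Value = 53 * 51 = $2703/ha

$2703/ha


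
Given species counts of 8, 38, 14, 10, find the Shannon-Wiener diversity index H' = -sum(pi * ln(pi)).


Total N = 8 + 38 + 14 + 10 = 70
Per-species terms:
  p = 8/70 = 0.114286; ln(p) = -2.169051; p*ln(p) = 0.114286 * (-2.169051) = -0.247892
  p = 38/70 = 0.542857; ln(p) = -0.610909; p*ln(p) = 0.542857 * (-0.610909) = -0.331636
  p = 14/70 = 0.200000; ln(p) = -1.609438; p*ln(p) = 0.200000 * (-1.609438) = -0.321888
  p = 10/70 = 0.142857; ln(p) = -1.945911; p*ln(p) = 0.142857 * (-1.945911) = -0.277987
sum(p*ln(p)) = (-0.247892) + (-0.331636) + (-0.321888) + (-0.277987) = -1.179403
H' = -(-1.179403) = 1.179403 ≈ 1.1794

1.1794


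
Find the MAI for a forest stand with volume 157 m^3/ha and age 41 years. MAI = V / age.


MAI = 157 / 41 = 3.8293 ≈ 3.83 m^3/ha/yr

3.83 m^3/ha/yr


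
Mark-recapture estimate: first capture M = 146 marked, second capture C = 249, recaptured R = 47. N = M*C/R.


N = M * C / R = 146 * 249 / 47 = 36354 / 47 = 773.49 ≈ 773

773 individuals


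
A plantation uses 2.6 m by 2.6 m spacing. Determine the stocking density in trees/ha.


N = 10000 / 2.6^2 = 10000 / 6.76 = 1479.29 ≈ 1479 trees/ha

1479 trees/ha


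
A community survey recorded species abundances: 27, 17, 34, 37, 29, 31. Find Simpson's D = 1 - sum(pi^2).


Total N = 27 + 17 + 34 + 37 + 29 + 31 = 175
Per-species terms:
  p = 27/175 = 0.154286; p^2 = 0.154286^2 = 0.023804
  p = 17/175 = 0.097143; p^2 = 0.097143^2 = 0.009437
  p = 34/175 = 0.194286; p^2 = 0.194286^2 = 0.037747
  p = 37/175 = 0.211429; p^2 = 0.211429^2 = 0.044702
  p = 29/175 = 0.165714; p^2 = 0.165714^2 = 0.027461
  p = 31/175 = 0.177143; p^2 = 0.177143^2 = 0.031380
sum(p^2) = 0.023804 + 0.009437 + 0.037747 + 0.044702 + 0.027461 + 0.031380 = 0.174531
D = 1 - 0.174531 = 0.825469 ≈ 0.8255

0.8255


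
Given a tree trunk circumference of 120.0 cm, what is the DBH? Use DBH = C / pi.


DBH = C / pi = 120.0 / 3.141593 = 38.1972 ≈ 38.20 cm

38.20 cm


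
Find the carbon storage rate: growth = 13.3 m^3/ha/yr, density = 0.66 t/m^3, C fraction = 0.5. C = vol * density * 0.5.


C = 13.3 * 0.66 * 0.5 = 4.389 ≈ 4.39 t C/ha/yr

4.39 t C/ha/yr


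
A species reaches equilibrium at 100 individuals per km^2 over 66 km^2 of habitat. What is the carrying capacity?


K = 100 * 66 = 6600 individuals

6600 individuals


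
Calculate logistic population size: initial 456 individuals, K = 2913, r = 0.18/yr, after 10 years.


(K - N0)/N0 = (2913 - 456)/456 = 2457/456 = 5.38816
r*t = 0.18 * 10 = 1.8; exp(-1.8) = 0.165299
5.38816 * 0.165299 = 0.890657
1 + 0.890657 = 1.89066
N = 2913 / 1.89066 = 1540.73 ≈ 1541

1541


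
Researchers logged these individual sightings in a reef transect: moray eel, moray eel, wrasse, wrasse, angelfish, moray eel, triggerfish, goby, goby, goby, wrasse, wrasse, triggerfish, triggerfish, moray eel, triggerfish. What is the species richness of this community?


Total individuals logged = 16
Distinct species (count of individuals): moray eel (4), wrasse (4), angelfish (1), triggerfish (4), goby (3)
Species richness = number of distinct species = 5

5


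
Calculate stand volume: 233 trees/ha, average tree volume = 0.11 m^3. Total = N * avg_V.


V_stand = 233 * 0.11 = 25.63 ≈ 25.6 m^3/ha

25.6 m^3/ha


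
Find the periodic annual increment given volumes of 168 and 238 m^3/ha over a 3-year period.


PAI = (V2 - V1) / period = (238 - 168) / 3 = 70 / 3 = 23.3333 ≈ 23.33 m^3/ha/yr

23.33 m^3/ha/yr


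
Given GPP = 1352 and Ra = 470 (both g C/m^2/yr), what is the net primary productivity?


NPP = GPP - Ra = 1352 - 470 = 882 g C/m^2/yr

882 g C/m^2/yr


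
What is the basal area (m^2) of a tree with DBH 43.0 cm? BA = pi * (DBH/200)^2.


D/200 = 43.0/200 = 0.215 m
(D/200)^2 = 0.215^2 = 0.046225
BA = 3.141593 * 0.046225 = 0.145220 ≈ 0.1452 m^2

0.1452 m^2


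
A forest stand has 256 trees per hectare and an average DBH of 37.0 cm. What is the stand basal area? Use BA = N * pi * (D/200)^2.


(D/200)^2 = (37.0/200)^2 = 0.185^2 = 0.034225
Individual BA = 3.141593 * 0.034225 = 0.107521 m^2
Stand BA = 256 * 0.107521 = 27.5254 ≈ 27.53 m^2/ha

27.53 m^2/ha


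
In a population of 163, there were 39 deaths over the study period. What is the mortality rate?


Mortality rate = 39 / 163 = 0.239264 ≈ 0.2393

0.2393


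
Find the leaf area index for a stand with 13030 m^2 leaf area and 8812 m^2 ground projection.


LAI = 13030 / 8812 = 1.4787 ≈ 1.48

1.48


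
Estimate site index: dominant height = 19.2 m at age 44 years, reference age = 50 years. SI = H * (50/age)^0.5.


50/44 = 1.13636
(1.13636)^0.5 = 1.06600
SI = 19.2 * 1.06600 = 20.4672 ≈ 20.5 m

20.5 m


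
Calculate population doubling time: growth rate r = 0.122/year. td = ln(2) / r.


td = ln(2) / 0.122 = 0.693147 / 0.122 = 5.68153 ≈ 5.7 years

5.7 years


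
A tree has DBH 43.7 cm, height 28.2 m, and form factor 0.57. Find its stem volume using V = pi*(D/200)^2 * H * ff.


(D/200)^2 = (43.7/200)^2 = 0.2185^2 = 0.04774225
BA = 3.141593 * 0.04774225 = 0.149987 m^2
V = 0.149987 * 28.2 * 0.57 = 2.41089 ≈ 2.411 m^3

2.411 m^3


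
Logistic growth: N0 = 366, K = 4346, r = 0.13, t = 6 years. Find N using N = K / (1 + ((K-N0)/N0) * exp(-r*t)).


(K - N0)/N0 = (4346 - 366)/366 = 3980/366 = 10.8743
r*t = 0.13 * 6 = 0.78; exp(-0.78) = 0.458406
10.8743 * 0.458406 = 4.98484
1 + 4.98484 = 5.98484
N = 4346 / 5.98484 = 726.168 ≈ 726

726


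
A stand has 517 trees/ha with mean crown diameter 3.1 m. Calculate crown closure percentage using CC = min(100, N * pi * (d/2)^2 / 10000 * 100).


(d/2)^2 = (3.1/2)^2 = 1.55^2 = 2.4025
Crown area = 3.141593 * 2.4025 = 7.54768 m^2
N * area / 10000 * 100 = 517 * 7.54768 / 10000 * 100 = 39.0215
CC = min(100, 39.0215) = 39.0215 ≈ 39.0%

39.0%


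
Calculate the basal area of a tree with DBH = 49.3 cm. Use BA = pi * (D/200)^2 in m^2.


D/200 = 49.3/200 = 0.2465 m
(D/200)^2 = 0.2465^2 = 0.06076225
BA = 3.141593 * 0.06076225 = 0.190890 ≈ 0.1909 m^2

0.1909 m^2


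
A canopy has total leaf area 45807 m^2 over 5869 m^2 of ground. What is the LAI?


LAI = 45807 / 5869 = 7.8049 ≈ 7.80

7.80


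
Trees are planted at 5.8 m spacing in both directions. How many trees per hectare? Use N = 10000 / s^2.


N = 10000 / 5.8^2 = 10000 / 33.64 = 297.265 ≈ 297 trees/ha

297 trees/ha


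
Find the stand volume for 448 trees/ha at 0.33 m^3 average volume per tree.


V_stand = 448 * 0.33 = 147.84 ≈ 147.8 m^3/ha

147.8 m^3/ha


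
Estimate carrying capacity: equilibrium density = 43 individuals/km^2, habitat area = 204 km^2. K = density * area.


K = 43 * 204 = 8772 individuals

8772 individuals


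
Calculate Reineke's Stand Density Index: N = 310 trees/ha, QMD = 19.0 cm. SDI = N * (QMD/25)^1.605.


QMD/25 = 19.0/25 = 0.76
(0.76)^1.605 = exp(1.605 * ln(0.76)) = exp(1.605 * (-0.274437)) = exp(-0.440471) = 0.643733
SDI = 310 * 0.643733 = 199.557 ≈ 200

200


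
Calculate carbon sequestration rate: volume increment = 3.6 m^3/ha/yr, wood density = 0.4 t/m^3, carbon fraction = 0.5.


C = 3.6 * 0.4 * 0.5 = 0.72 t C/ha/yr

0.72 t C/ha/yr


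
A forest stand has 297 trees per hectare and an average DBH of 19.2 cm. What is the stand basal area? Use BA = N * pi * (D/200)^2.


(D/200)^2 = (19.2/200)^2 = 0.096^2 = 0.009216
Individual BA = 3.141593 * 0.009216 = 0.0289529 m^2
Stand BA = 297 * 0.0289529 = 8.59901 ≈ 8.60 m^2/ha

8.60 m^2/ha


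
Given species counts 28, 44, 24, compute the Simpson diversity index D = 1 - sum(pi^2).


Total N = 28 + 44 + 24 = 96
Per-species terms:
  p = 28/96 = 0.291667; p^2 = 0.291667^2 = 0.085070
  p = 44/96 = 0.458333; p^2 = 0.458333^2 = 0.210069
  p = 24/96 = 0.250000; p^2 = 0.250000^2 = 0.062500
sum(p^2) = 0.085070 + 0.210069 + 0.062500 = 0.357639
D = 1 - 0.357639 = 0.642361 ≈ 0.6424

0.6424


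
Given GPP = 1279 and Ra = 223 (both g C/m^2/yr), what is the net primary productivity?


NPP = GPP - Ra = 1279 - 223 = 1056 g C/m^2/yr

1056 g C/m^2/yr


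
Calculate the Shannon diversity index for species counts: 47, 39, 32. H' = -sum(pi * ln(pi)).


Total N = 47 + 39 + 32 = 118
Per-species terms:
  p = 47/118 = 0.398305; ln(p) = -0.920537; p*ln(p) = 0.398305 * (-0.920537) = -0.366654
  p = 39/118 = 0.330508; ln(p) = -1.107124; p*ln(p) = 0.330508 * (-1.107124) = -0.365913
  p = 32/118 = 0.271186; ln(p) = -1.304950; p*ln(p) = 0.271186 * (-1.304950) = -0.353884
sum(p*ln(p)) = (-0.366654) + (-0.365913) + (-0.353884) = -1.086451
H' = -(-1.086451) = 1.086451 ≈ 1.0865

1.0865


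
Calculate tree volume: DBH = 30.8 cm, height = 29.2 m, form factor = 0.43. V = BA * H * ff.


(D/200)^2 = (30.8/200)^2 = 0.154^2 = 0.023716
BA = 3.141593 * 0.023716 = 0.0745060 m^2
V = 0.0745060 * 29.2 * 0.43 = 0.935497 ≈ 0.935 m^3

0.935 m^3


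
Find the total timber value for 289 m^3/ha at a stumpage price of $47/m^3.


Value = 289 * 47 = $13583/ha

$13583/ha


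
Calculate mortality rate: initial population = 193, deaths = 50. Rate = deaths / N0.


Mortality rate = 50 / 193 = 0.259067 ≈ 0.2591

0.2591


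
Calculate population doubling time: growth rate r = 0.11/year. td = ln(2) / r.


td = ln(2) / 0.11 = 0.693147 / 0.11 = 6.30134 ≈ 6.3 years

6.3 years


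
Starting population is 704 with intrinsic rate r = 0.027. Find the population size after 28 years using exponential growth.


r*t = 0.027 * 28 = 0.756
exp(0.756) = 2.12974
N = 704 * 2.12974 = 1499.34 ≈ 1499

1499


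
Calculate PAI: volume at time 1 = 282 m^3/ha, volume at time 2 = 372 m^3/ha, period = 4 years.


PAI = (V2 - V1) / period = (372 - 282) / 4 = 90 / 4 = 22.50 m^3/ha/yr

22.50 m^3/ha/yr


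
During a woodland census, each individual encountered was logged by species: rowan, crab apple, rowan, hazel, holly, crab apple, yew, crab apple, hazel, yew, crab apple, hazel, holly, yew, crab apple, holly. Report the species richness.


Total individuals logged = 16
Distinct species (count of individuals): rowan (2), crab apple (5), hazel (3), holly (3), yew (3)
Species richness = number of distinct species = 5

5


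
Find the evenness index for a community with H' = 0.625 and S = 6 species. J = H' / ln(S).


ln(6) = 1.79176
J = H' / ln(S) = 0.625 / 1.79176 = 0.348819 ≈ 0.3488

0.3488


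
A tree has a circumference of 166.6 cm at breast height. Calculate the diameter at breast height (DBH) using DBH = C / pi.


DBH = C / pi = 166.6 / 3.141593 = 53.0304 ≈ 53.03 cm

53.03 cm


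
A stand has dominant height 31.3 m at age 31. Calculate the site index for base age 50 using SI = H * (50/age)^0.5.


50/31 = 1.61290
(1.61290)^0.5 = 1.27000
SI = 31.3 * 1.27000 = 39.7510 ≈ 39.8 m

39.8 m


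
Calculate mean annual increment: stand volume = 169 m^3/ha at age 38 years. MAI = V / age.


MAI = 169 / 38 = 4.4474 ≈ 4.45 m^3/ha/yr

4.45 m^3/ha/yr


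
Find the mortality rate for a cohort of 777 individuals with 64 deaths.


Mortality rate = 64 / 777 = 0.082368 ≈ 0.0824

0.0824


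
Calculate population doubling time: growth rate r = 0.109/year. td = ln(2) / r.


td = ln(2) / 0.109 = 0.693147 / 0.109 = 6.35915 ≈ 6.4 years

6.4 years


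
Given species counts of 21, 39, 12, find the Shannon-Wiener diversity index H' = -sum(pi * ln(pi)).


Total N = 21 + 39 + 12 = 72
Per-species terms:
  p = 21/72 = 0.291667; ln(p) = -1.232143; p*ln(p) = 0.291667 * (-1.232143) = -0.359375
  p = 39/72 = 0.541667; ln(p) = -0.613104; p*ln(p) = 0.541667 * (-0.613104) = -0.332098
  p = 12/72 = 0.166667; ln(p) = -1.791757; p*ln(p) = 0.166667 * (-1.791757) = -0.298627
sum(p*ln(p)) = (-0.359375) + (-0.332098) + (-0.298627) = -0.990100
H' = -(-0.990100) = 0.990100 ≈ 0.9901

0.9901


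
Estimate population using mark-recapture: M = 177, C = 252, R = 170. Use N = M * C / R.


N = M * C / R = 177 * 252 / 170 = 44604 / 170 = 262.38 ≈ 262

262 individuals


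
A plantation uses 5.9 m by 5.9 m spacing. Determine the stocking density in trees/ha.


N = 10000 / 5.9^2 = 10000 / 34.81 = 287.274 ≈ 287 trees/ha

287 trees/ha


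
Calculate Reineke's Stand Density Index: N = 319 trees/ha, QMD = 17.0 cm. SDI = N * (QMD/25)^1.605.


QMD/25 = 17.0/25 = 0.68
(0.68)^1.605 = exp(1.605 * ln(0.68)) = exp(1.605 * (-0.385662)) = exp(-0.618988) = 0.538489
SDI = 319 * 0.538489 = 171.778 ≈ 172

172


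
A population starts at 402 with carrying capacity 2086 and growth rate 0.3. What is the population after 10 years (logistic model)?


(K - N0)/N0 = (2086 - 402)/402 = 1684/402 = 4.18905
r*t = 0.3 * 10 = 3; exp(-3) = 0.0497871
4.18905 * 0.0497871 = 0.208561
1 + 0.208561 = 1.20856
N = 2086 / 1.20856 = 1726.02 ≈ 1726

1726


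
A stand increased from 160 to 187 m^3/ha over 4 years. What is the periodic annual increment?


PAI = (V2 - V1) / period = (187 - 160) / 4 = 27 / 4 = 6.75 m^3/ha/yr

6.75 m^3/ha/yr


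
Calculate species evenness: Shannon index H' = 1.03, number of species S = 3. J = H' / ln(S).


ln(3) = 1.09861
J = H' / ln(S) = 1.03 / 1.09861 = 0.937548 ≈ 0.9375

0.9375


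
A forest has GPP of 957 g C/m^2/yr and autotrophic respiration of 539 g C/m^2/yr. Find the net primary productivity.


NPP = GPP - Ra = 957 - 539 = 418 g C/m^2/yr

418 g C/m^2/yr


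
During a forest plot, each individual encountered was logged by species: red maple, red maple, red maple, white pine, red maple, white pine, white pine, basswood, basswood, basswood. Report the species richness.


Total individuals logged = 10
Distinct species (count of individuals): red maple (4), white pine (3), basswood (3)
Species richness = number of distinct species = 3

3


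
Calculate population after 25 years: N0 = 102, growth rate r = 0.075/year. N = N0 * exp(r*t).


r*t = 0.075 * 25 = 1.875
exp(1.875) = 6.52082
N = 102 * 6.52082 = 665.124 ≈ 665

665


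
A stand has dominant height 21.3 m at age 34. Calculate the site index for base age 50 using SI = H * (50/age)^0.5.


50/34 = 1.47059
(1.47059)^0.5 = 1.21268
SI = 21.3 * 1.21268 = 25.8301 ≈ 25.8 m

25.8 m


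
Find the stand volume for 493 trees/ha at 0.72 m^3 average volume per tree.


V_stand = 493 * 0.72 = 354.96 ≈ 355.0 m^3/ha

355.0 m^3/ha


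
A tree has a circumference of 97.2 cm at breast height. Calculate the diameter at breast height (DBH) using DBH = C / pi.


DBH = C / pi = 97.2 / 3.141593 = 30.9397 ≈ 30.94 cm

30.94 cm


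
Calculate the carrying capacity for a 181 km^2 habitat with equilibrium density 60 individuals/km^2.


K = 60 * 181 = 10860 individuals

10860 individuals


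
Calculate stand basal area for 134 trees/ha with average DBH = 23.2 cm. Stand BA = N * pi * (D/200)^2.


(D/200)^2 = (23.2/200)^2 = 0.116^2 = 0.013456
Individual BA = 3.141593 * 0.013456 = 0.0422733 m^2
Stand BA = 134 * 0.0422733 = 5.66462 ≈ 5.66 m^2/ha

5.66 m^2/ha


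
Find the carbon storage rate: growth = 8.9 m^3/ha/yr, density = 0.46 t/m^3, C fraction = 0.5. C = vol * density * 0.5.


C = 8.9 * 0.46 * 0.5 = 2.047 ≈ 2.05 t C/ha/yr

2.05 t C/ha/yr


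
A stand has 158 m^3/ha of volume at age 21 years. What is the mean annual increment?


MAI = 158 / 21 = 7.5238 ≈ 7.52 m^3/ha/yr

7.52 m^3/ha/yr


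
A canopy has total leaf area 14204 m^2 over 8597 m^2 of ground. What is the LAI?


LAI = 14204 / 8597 = 1.6522 ≈ 1.65

1.65


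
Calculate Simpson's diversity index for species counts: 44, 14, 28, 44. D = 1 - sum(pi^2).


Total N = 44 + 14 + 28 + 44 = 130
Per-species terms:
  p = 44/130 = 0.338462; p^2 = 0.338462^2 = 0.114557
  p = 14/130 = 0.107692; p^2 = 0.107692^2 = 0.011598
  p = 28/130 = 0.215385; p^2 = 0.215385^2 = 0.046391
  p = 44/130 = 0.338462; p^2 = 0.338462^2 = 0.114557
sum(p^2) = 0.114557 + 0.011598 + 0.046391 + 0.114557 = 0.287103
D = 1 - 0.287103 = 0.712897 ≈ 0.7129

0.7129


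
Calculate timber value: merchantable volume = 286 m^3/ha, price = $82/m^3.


Value = 286 * 82 = $23452/ha

$23452/ha


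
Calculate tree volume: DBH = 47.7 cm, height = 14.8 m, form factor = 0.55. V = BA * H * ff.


(D/200)^2 = (47.7/200)^2 = 0.2385^2 = 0.05688225
BA = 3.141593 * 0.05688225 = 0.178701 m^2
V = 0.178701 * 14.8 * 0.55 = 1.45463 ≈ 1.455 m^3

1.455 m^3


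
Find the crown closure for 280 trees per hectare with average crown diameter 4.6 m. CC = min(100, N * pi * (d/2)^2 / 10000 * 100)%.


(d/2)^2 = (4.6/2)^2 = 2.3^2 = 5.29
Crown area = 3.141593 * 5.29 = 16.6190 m^2
N * area / 10000 * 100 = 280 * 16.6190 / 10000 * 100 = 46.5332
CC = min(100, 46.5332) = 46.5332 ≈ 46.5%

46.5%


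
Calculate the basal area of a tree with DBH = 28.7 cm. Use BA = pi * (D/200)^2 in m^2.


D/200 = 28.7/200 = 0.1435 m
(D/200)^2 = 0.1435^2 = 0.02059225
BA = 3.141593 * 0.02059225 = 0.0646925 ≈ 0.0647 m^2

0.0647 m^2


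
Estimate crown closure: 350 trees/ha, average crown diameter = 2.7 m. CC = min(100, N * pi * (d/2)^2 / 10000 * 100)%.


(d/2)^2 = (2.7/2)^2 = 1.35^2 = 1.8225
Crown area = 3.141593 * 1.8225 = 5.72555 m^2
N * area / 10000 * 100 = 350 * 5.72555 / 10000 * 100 = 20.0394
CC = min(100, 20.0394) = 20.0394 ≈ 20.0%

20.0%


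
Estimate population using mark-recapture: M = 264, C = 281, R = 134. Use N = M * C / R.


N = M * C / R = 264 * 281 / 134 = 74184 / 134 = 553.61 ≈ 554

554 individuals


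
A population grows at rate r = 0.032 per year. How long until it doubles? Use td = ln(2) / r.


td = ln(2) / 0.032 = 0.693147 / 0.032 = 21.6608 ≈ 21.7 years

21.7 years


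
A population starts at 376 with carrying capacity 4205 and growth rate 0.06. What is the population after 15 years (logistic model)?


(K - N0)/N0 = (4205 - 376)/376 = 3829/376 = 10.1835
r*t = 0.06 * 15 = 0.9; exp(-0.9) = 0.406570
10.1835 * 0.406570 = 4.14031
1 + 4.14031 = 5.14031
N = 4205 / 5.14031 = 818.044 ≈ 818

818


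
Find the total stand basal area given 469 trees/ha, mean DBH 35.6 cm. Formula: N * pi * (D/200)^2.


(D/200)^2 = (35.6/200)^2 = 0.178^2 = 0.031684
Individual BA = 3.141593 * 0.031684 = 0.0995382 m^2
Stand BA = 469 * 0.0995382 = 46.6834 ≈ 46.68 m^2/ha

46.68 m^2/ha


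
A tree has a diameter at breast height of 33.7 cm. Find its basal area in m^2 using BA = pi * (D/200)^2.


D/200 = 33.7/200 = 0.1685 m
(D/200)^2 = 0.1685^2 = 0.02839225
BA = 3.141593 * 0.02839225 = 0.0891969 ≈ 0.0892 m^2

0.0892 m^2


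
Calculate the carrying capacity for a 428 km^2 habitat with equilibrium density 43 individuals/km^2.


K = 43 * 428 = 18404 individuals

18404 individuals


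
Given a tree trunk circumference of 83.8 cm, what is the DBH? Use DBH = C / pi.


DBH = C / pi = 83.8 / 3.141593 = 26.6744 ≈ 26.67 cm

26.67 cm


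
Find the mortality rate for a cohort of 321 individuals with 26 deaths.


Mortality rate = 26 / 321 = 0.080997 ≈ 0.0810

0.0810


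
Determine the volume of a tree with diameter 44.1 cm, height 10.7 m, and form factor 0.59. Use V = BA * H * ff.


(D/200)^2 = (44.1/200)^2 = 0.2205^2 = 0.04862025
BA = 3.141593 * 0.04862025 = 0.152745 m^2
V = 0.152745 * 10.7 * 0.59 = 0.964279 ≈ 0.964 m^3

0.964 m^3


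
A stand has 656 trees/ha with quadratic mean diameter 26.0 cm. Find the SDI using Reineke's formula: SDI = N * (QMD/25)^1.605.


QMD/25 = 26.0/25 = 1.04
(1.04)^1.605 = exp(1.605 * ln(1.04)) = exp(1.605 * 0.0392207) = exp(0.0629492) = 1.06497
SDI = 656 * 1.06497 = 698.620 ≈ 699

699


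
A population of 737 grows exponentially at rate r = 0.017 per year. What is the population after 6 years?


r*t = 0.017 * 6 = 0.102
exp(0.102) = 1.10738
N = 737 * 1.10738 = 816.139 ≈ 816

816


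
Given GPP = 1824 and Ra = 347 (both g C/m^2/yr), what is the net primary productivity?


NPP = GPP - Ra = 1824 - 347 = 1477 g C/m^2/yr

1477 g C/m^2/yr


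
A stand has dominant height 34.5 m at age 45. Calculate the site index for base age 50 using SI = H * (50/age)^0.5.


50/45 = 1.11111
(1.11111)^0.5 = 1.05409
SI = 34.5 * 1.05409 = 36.3661 ≈ 36.4 m

36.4 m


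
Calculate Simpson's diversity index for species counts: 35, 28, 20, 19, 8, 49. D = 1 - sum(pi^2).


Total N = 35 + 28 + 20 + 19 + 8 + 49 = 159
Per-species terms:
  p = 35/159 = 0.220126; p^2 = 0.220126^2 = 0.048455
  p = 28/159 = 0.176101; p^2 = 0.176101^2 = 0.031012
  p = 20/159 = 0.125786; p^2 = 0.125786^2 = 0.015822
  p = 19/159 = 0.119497; p^2 = 0.119497^2 = 0.014280
  p = 8/159 = 0.050314; p^2 = 0.050314^2 = 0.002531
  p = 49/159 = 0.308176; p^2 = 0.308176^2 = 0.094972
sum(p^2) = 0.048455 + 0.031012 + 0.015822 + 0.014280 + 0.002531 + 0.094972 = 0.207072
D = 1 - 0.207072 = 0.792928 ≈ 0.7929

0.7929


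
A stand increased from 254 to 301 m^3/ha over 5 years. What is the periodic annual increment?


PAI = (V2 - V1) / period = (301 - 254) / 5 = 47 / 5 = 9.40 m^3/ha/yr

9.40 m^3/ha/yr


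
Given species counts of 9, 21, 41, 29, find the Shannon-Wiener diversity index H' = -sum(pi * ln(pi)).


Total N = 9 + 21 + 41 + 29 = 100
Per-species terms:
  p = 9/100 = 0.090000; ln(p) = -2.407946; p*ln(p) = 0.090000 * (-2.407946) = -0.216715
  p = 21/100 = 0.210000; ln(p) = -1.560648; p*ln(p) = 0.210000 * (-1.560648) = -0.327736
  p = 41/100 = 0.410000; ln(p) = -0.891598; p*ln(p) = 0.410000 * (-0.891598) = -0.365555
  p = 29/100 = 0.290000; ln(p) = -1.237874; p*ln(p) = 0.290000 * (-1.237874) = -0.358983
sum(p*ln(p)) = (-0.216715) + (-0.327736) + (-0.365555) + (-0.358983) = -1.268989
H' = -(-1.268989) = 1.268989 ≈ 1.2690

1.2690


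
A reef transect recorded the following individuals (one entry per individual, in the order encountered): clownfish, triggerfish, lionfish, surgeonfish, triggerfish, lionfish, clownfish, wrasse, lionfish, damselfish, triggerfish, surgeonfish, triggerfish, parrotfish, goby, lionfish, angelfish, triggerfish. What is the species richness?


Total individuals logged = 18
Distinct species (count of individuals): clownfish (2), triggerfish (5), lionfish (4), surgeonfish (2), wrasse (1), damselfish (1), parrotfish (1), goby (1), angelfish (1)
Species richness = number of distinct species = 9

9


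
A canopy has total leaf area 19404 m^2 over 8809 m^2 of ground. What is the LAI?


LAI = 19404 / 8809 = 2.2027 ≈ 2.20

2.20


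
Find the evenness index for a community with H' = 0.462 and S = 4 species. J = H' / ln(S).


ln(4) = 1.38629
J = H' / ln(S) = 0.462 / 1.38629 = 0.333264 ≈ 0.3333

0.3333


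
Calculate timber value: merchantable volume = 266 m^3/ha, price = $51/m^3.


Value = 266 * 51 = $13566/ha

$13566/ha


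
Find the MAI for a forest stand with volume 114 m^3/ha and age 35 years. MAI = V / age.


MAI = 114 / 35 = 3.2571 ≈ 3.26 m^3/ha/yr

3.26 m^3/ha/yr


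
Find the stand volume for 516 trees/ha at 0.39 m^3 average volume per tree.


V_stand = 516 * 0.39 = 201.24 ≈ 201.2 m^3/ha

201.2 m^3/ha


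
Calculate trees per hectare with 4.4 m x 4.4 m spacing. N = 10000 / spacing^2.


N = 10000 / 4.4^2 = 10000 / 19.36 = 516.529 ≈ 517 trees/ha

517 trees/ha


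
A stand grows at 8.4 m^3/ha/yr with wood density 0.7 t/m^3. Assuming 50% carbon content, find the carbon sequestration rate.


C = 8.4 * 0.7 * 0.5 = 2.94 t C/ha/yr

2.94 t C/ha/yr


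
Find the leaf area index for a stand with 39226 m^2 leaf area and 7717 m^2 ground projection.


LAI = 39226 / 7717 = 5.0831 ≈ 5.08

5.08


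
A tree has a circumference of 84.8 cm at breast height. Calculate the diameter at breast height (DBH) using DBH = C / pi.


DBH = C / pi = 84.8 / 3.141593 = 26.9927 ≈ 26.99 cm

26.99 cm


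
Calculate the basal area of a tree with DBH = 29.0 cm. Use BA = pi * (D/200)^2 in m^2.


D/200 = 29.0/200 = 0.145 m
(D/200)^2 = 0.145^2 = 0.021025
BA = 3.141593 * 0.021025 = 0.0660520 ≈ 0.0661 m^2

0.0661 m^2


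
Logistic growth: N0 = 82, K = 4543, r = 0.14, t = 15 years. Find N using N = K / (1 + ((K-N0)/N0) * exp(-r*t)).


(K - N0)/N0 = (4543 - 82)/82 = 4461/82 = 54.4024
r*t = 0.14 * 15 = 2.1; exp(-2.1) = 0.122456
54.4024 * 0.122456 = 6.66190
1 + 6.66190 = 7.66190
N = 4543 / 7.66190 = 592.934 ≈ 593

593


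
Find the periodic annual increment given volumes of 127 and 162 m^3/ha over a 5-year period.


PAI = (V2 - V1) / period = (162 - 127) / 5 = 35 / 5 = 7.00 m^3/ha/yr

7.00 m^3/ha/yr


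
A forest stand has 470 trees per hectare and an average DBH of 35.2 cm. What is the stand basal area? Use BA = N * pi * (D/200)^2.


(D/200)^2 = (35.2/200)^2 = 0.176^2 = 0.030976
Individual BA = 3.141593 * 0.030976 = 0.0973140 m^2
Stand BA = 470 * 0.0973140 = 45.7376 ≈ 45.74 m^2/ha

45.74 m^2/ha


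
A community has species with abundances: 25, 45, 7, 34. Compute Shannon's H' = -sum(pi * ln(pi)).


Total N = 25 + 45 + 7 + 34 = 111
Per-species terms:
  p = 25/111 = 0.225225; ln(p) = -1.490655; p*ln(p) = 0.225225 * (-1.490655) = -0.335733
  p = 45/111 = 0.405405; ln(p) = -0.902869; p*ln(p) = 0.405405 * (-0.902869) = -0.366028
  p = 7/111 = 0.063063; ln(p) = -2.763621; p*ln(p) = 0.063063 * (-2.763621) = -0.174282
  p = 34/111 = 0.306306; ln(p) = -1.183171; p*ln(p) = 0.306306 * (-1.183171) = -0.362412
sum(p*ln(p)) = (-0.335733) + (-0.366028) + (-0.174282) + (-0.362412) = -1.238455
H' = -(-1.238455) = 1.238455 ≈ 1.2385

1.2385


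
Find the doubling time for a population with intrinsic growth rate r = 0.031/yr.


td = ln(2) / 0.031 = 0.693147 / 0.031 = 22.3596 ≈ 22.4 years

22.4 years


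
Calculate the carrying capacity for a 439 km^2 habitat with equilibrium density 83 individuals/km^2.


K = 83 * 439 = 36437 individuals

36437 individuals


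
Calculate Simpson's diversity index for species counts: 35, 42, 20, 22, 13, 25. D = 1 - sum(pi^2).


Total N = 35 + 42 + 20 + 22 + 13 + 25 = 157
Per-species terms:
  p = 35/157 = 0.222930; p^2 = 0.222930^2 = 0.049698
  p = 42/157 = 0.267516; p^2 = 0.267516^2 = 0.071565
  p = 20/157 = 0.127389; p^2 = 0.127389^2 = 0.016228
  p = 22/157 = 0.140127; p^2 = 0.140127^2 = 0.019636
  p = 13/157 = 0.082803; p^2 = 0.082803^2 = 0.006856
  p = 25/157 = 0.159236; p^2 = 0.159236^2 = 0.025356
sum(p^2) = 0.049698 + 0.071565 + 0.016228 + 0.019636 + 0.006856 + 0.025356 = 0.189339
D = 1 - 0.189339 = 0.810661 ≈ 0.8107

0.8107


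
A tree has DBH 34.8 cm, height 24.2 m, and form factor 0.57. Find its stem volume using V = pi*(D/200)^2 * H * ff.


(D/200)^2 = (34.8/200)^2 = 0.174^2 = 0.030276
BA = 3.141593 * 0.030276 = 0.0951149 m^2
V = 0.0951149 * 24.2 * 0.57 = 1.31201 ≈ 1.312 m^3

1.312 m^3


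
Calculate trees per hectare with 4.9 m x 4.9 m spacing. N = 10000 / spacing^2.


N = 10000 / 4.9^2 = 10000 / 24.01 = 416.493 ≈ 416 trees/ha

416 trees/ha


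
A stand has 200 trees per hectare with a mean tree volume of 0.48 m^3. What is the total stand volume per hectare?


V_stand = 200 * 0.48 = 96.0 m^3/ha

96.0 m^3/ha


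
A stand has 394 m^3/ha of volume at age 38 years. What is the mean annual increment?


MAI = 394 / 38 = 10.3684 ≈ 10.37 m^3/ha/yr

10.37 m^3/ha/yr


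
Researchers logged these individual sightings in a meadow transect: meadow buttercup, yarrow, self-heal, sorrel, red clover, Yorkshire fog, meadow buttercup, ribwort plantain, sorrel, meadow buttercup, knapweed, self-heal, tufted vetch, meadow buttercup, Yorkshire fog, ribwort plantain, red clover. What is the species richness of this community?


Total individuals logged = 17
Distinct species (count of individuals): meadow buttercup (4), yarrow (1), self-heal (2), sorrel (2), red clover (2), Yorkshire fog (2), ribwort plantain (2), knapweed (1), tufted vetch (1)
Species richness = number of distinct species = 9

9


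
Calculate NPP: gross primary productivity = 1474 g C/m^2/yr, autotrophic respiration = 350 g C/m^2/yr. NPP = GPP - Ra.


NPP = GPP - Ra = 1474 - 350 = 1124 g C/m^2/yr

1124 g C/m^2/yr


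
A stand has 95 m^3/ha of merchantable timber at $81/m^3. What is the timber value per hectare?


Value = 95 * 81 = $7695/ha

$7695/ha


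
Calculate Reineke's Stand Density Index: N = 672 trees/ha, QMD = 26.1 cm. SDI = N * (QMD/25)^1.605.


QMD/25 = 26.1/25 = 1.044
(1.044)^1.605 = exp(1.605 * ln(1.044)) = exp(1.605 * 0.0430595) = exp(0.0691105) = 1.07155
SDI = 672 * 1.07155 = 720.082 ≈ 720

720


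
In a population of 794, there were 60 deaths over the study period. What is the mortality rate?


Mortality rate = 60 / 794 = 0.075567 ≈ 0.0756

0.0756


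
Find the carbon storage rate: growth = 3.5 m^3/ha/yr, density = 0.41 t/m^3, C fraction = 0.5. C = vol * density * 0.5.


C = 3.5 * 0.41 * 0.5 = 0.7175 ≈ 0.72 t C/ha/yr

0.72 t C/ha/yr


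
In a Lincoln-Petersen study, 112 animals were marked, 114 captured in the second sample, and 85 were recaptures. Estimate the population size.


N = M * C / R = 112 * 114 / 85 = 12768 / 85 = 150.21 ≈ 150

150 individuals


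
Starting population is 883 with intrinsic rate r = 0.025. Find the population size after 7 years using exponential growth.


r*t = 0.025 * 7 = 0.175
exp(0.175) = 1.19125
N = 883 * 1.19125 = 1051.87 ≈ 1052

1052


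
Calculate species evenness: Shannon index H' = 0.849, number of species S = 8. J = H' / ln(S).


ln(8) = 2.07944
J = H' / ln(S) = 0.849 / 2.07944 = 0.408283 ≈ 0.4083

0.4083


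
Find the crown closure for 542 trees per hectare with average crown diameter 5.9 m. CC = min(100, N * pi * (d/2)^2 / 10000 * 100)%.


(d/2)^2 = (5.9/2)^2 = 2.95^2 = 8.7025
Crown area = 3.141593 * 8.7025 = 27.3397 m^2
N * area / 10000 * 100 = 542 * 27.3397 / 10000 * 100 = 148.181
CC = min(100, 148.181) = 100%

100%


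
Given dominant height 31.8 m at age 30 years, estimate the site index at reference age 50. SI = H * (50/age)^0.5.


50/30 = 1.66667
(1.66667)^0.5 = 1.29100
SI = 31.8 * 1.29100 = 41.0538 ≈ 41.1 m

41.1 m


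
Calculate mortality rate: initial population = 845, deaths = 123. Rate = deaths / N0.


Mortality rate = 123 / 845 = 0.145562 ≈ 0.1456

0.1456


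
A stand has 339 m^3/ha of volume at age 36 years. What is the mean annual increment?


MAI = 339 / 36 = 9.4167 ≈ 9.42 m^3/ha/yr

9.42 m^3/ha/yr


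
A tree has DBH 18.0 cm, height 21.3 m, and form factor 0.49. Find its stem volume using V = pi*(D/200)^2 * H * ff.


(D/200)^2 = (18.0/200)^2 = 0.09^2 = 0.0081
BA = 3.141593 * 0.0081 = 0.0254469 m^2
V = 0.0254469 * 21.3 * 0.49 = 0.265589 ≈ 0.266 m^3

0.266 m^3


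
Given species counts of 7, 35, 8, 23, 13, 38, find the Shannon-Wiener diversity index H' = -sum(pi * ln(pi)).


Total N = 7 + 35 + 8 + 23 + 13 + 38 = 124
Per-species terms:
  p = 7/124 = 0.056452; ln(p) = -2.874365; p*ln(p) = 0.056452 * (-2.874365) = -0.162264
  p = 35/124 = 0.282258; ln(p) = -1.264934; p*ln(p) = 0.282258 * (-1.264934) = -0.357038
  p = 8/124 = 0.064516; ln(p) = -2.740842; p*ln(p) = 0.064516 * (-2.740842) = -0.176828
  p = 23/124 = 0.185484; ln(p) = -1.684787; p*ln(p) = 0.185484 * (-1.684787) = -0.312501
  p = 13/124 = 0.104839; ln(p) = -2.255329; p*ln(p) = 0.104839 * (-2.255329) = -0.236446
  p = 38/124 = 0.306452; ln(p) = -1.182694; p*ln(p) = 0.306452 * (-1.182694) = -0.362439
sum(p*ln(p)) = (-0.162264) + (-0.357038) + (-0.176828) + (-0.312501) + (-0.236446) + (-0.362439) = -1.607516
H' = -(-1.607516) = 1.607516 ≈ 1.6075

1.6075


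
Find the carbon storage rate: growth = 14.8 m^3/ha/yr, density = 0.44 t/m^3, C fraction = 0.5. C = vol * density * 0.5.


C = 14.8 * 0.44 * 0.5 = 3.256 ≈ 3.26 t C/ha/yr

3.26 t C/ha/yr


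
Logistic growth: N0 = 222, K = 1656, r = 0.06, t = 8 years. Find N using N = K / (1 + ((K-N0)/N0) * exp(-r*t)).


(K - N0)/N0 = (1656 - 222)/222 = 1434/222 = 6.45946
r*t = 0.06 * 8 = 0.48; exp(-0.48) = 0.618783
6.45946 * 0.618783 = 3.99700
1 + 3.99700 = 4.99700
N = 1656 / 4.99700 = 331.399 ≈ 331

331


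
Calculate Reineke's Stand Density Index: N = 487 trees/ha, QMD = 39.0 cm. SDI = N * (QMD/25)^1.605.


QMD/25 = 39.0/25 = 1.56
(1.56)^1.605 = exp(1.605 * ln(1.56)) = exp(1.605 * 0.444686) = exp(0.713721) = 2.04157
SDI = 487 * 2.04157 = 994.245 ≈ 994

994


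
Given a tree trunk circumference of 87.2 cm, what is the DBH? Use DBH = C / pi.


DBH = C / pi = 87.2 / 3.141593 = 27.7566 ≈ 27.76 cm

27.76 cm


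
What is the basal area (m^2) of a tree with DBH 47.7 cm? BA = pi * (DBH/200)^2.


D/200 = 47.7/200 = 0.2385 m
(D/200)^2 = 0.2385^2 = 0.05688225
BA = 3.141593 * 0.05688225 = 0.178701 ≈ 0.1787 m^2

0.1787 m^2


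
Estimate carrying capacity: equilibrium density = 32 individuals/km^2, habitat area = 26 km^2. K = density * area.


K = 32 * 26 = 832 individuals

832 individuals


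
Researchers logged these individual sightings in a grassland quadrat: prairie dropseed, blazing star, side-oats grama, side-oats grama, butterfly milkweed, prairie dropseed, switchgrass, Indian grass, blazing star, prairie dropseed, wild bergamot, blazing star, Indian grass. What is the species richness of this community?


Total individuals logged = 13
Distinct species (count of individuals): prairie dropseed (3), blazing star (3), side-oats grama (2), butterfly milkweed (1), switchgrass (1), Indian grass (2), wild bergamot (1)
Species richness = number of distinct species = 7

7


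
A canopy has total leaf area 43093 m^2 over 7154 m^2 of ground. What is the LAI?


LAI = 43093 / 7154 = 6.0236 ≈ 6.02

6.02


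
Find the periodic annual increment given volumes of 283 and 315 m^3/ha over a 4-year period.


PAI = (V2 - V1) / period = (315 - 283) / 4 = 32 / 4 = 8.00 m^3/ha/yr

8.00 m^3/ha/yr


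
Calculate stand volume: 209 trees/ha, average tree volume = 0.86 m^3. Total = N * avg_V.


V_stand = 209 * 0.86 = 179.74 ≈ 179.7 m^3/ha

179.7 m^3/ha


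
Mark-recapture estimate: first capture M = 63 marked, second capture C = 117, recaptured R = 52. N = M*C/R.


N = M * C / R = 63 * 117 / 52 = 7371 / 52 = 141.75 ≈ 142

142 individuals


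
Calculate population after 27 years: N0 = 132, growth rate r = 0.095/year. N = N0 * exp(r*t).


r*t = 0.095 * 27 = 2.565
exp(2.565) = 13.0007
N = 132 * 13.0007 = 1716.09 ≈ 1716

1716


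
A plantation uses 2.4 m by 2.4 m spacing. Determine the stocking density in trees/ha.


N = 10000 / 2.4^2 = 10000 / 5.76 = 1736.11 ≈ 1736 trees/ha

1736 trees/ha


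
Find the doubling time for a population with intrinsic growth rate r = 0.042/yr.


td = ln(2) / 0.042 = 0.693147 / 0.042 = 16.5035 ≈ 16.5 years

16.5 years


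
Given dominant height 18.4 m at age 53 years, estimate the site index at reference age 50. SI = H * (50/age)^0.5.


50/53 = 0.943396
(0.943396)^0.5 = 0.971286
SI = 18.4 * 0.971286 = 17.8717 ≈ 17.9 m

17.9 m


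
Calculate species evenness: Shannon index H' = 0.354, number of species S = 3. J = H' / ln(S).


ln(3) = 1.09861
J = H' / ln(S) = 0.354 / 1.09861 = 0.322225 ≈ 0.3222

0.3222


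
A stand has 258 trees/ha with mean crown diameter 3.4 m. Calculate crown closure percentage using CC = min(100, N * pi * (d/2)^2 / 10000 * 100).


(d/2)^2 = (3.4/2)^2 = 1.7^2 = 2.89
Crown area = 3.141593 * 2.89 = 9.07920 m^2
N * area / 10000 * 100 = 258 * 9.07920 / 10000 * 100 = 23.4243
CC = min(100, 23.4243) = 23.4243 ≈ 23.4%

23.4%


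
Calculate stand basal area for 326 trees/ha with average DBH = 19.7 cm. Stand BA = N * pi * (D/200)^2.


(D/200)^2 = (19.7/200)^2 = 0.0985^2 = 0.00970225
Individual BA = 3.141593 * 0.00970225 = 0.0304805 m^2
Stand BA = 326 * 0.0304805 = 9.93664 ≈ 9.94 m^2/ha

9.94 m^2/ha


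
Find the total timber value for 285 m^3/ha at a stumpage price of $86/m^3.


Value = 285 * 86 = $24510/ha

$24510/ha


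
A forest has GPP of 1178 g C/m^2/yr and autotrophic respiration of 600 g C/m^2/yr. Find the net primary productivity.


NPP = GPP - Ra = 1178 - 600 = 578 g C/m^2/yr

578 g C/m^2/yr


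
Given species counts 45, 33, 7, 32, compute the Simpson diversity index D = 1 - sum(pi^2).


Total N = 45 + 33 + 7 + 32 = 117
Per-species terms:
  p = 45/117 = 0.384615; p^2 = 0.384615^2 = 0.147929
  p = 33/117 = 0.282051; p^2 = 0.282051^2 = 0.079553
  p = 7/117 = 0.059829; p^2 = 0.059829^2 = 0.003580
  p = 32/117 = 0.273504; p^2 = 0.273504^2 = 0.074804
sum(p^2) = 0.147929 + 0.079553 + 0.003580 + 0.074804 = 0.305866
D = 1 - 0.305866 = 0.694134 ≈ 0.6941

0.6941


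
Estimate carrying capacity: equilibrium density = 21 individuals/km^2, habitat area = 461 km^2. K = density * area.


K = 21 * 461 = 9681 individuals

9681 individuals


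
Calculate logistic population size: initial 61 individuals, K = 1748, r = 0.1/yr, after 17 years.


(K - N0)/N0 = (1748 - 61)/61 = 1687/61 = 27.6557
r*t = 0.1 * 17 = 1.7; exp(-1.7) = 0.182684
27.6557 * 0.182684 = 5.05225
1 + 5.05225 = 6.05225
N = 1748 / 6.05225 = 288.818 ≈ 289

289


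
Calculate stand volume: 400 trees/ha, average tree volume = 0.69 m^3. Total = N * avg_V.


V_stand = 400 * 0.69 = 276.0 m^3/ha

276.0 m^3/ha


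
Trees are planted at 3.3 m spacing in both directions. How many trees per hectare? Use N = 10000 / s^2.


N = 10000 / 3.3^2 = 10000 / 10.89 = 918.274 ≈ 918 trees/ha

918 trees/ha


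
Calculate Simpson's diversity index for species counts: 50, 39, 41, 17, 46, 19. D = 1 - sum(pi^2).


Total N = 50 + 39 + 41 + 17 + 46 + 19 = 212
Per-species terms:
  p = 50/212 = 0.235849; p^2 = 0.235849^2 = 0.055625
  p = 39/212 = 0.183962; p^2 = 0.183962^2 = 0.033842
  p = 41/212 = 0.193396; p^2 = 0.193396^2 = 0.037402
  p = 17/212 = 0.080189; p^2 = 0.080189^2 = 0.006430
  p = 46/212 = 0.216981; p^2 = 0.216981^2 = 0.047081
  p = 19/212 = 0.089623; p^2 = 0.089623^2 = 0.008032
sum(p^2) = 0.055625 + 0.033842 + 0.037402 + 0.006430 + 0.047081 + 0.008032 = 0.188412
D = 1 - 0.188412 = 0.811588 ≈ 0.8116

0.8116
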